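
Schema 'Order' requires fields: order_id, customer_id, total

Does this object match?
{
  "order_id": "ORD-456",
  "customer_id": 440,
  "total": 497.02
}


Checking required fields... All present.
Valid - all required fields present


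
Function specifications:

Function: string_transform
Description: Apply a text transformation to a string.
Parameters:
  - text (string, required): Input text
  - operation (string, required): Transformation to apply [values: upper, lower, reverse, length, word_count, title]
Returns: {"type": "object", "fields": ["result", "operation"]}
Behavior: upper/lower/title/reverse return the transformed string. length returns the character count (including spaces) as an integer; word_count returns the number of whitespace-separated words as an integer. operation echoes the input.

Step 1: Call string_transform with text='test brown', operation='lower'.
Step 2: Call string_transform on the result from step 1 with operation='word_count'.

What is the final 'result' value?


Step 1: string_transform(text='test brown', operation='lower')
  -> result = 'test brown'
Step 2: string_transform(text='test brown', operation='word_count')
  words: test, brown -> 2
  -> result = 2
2


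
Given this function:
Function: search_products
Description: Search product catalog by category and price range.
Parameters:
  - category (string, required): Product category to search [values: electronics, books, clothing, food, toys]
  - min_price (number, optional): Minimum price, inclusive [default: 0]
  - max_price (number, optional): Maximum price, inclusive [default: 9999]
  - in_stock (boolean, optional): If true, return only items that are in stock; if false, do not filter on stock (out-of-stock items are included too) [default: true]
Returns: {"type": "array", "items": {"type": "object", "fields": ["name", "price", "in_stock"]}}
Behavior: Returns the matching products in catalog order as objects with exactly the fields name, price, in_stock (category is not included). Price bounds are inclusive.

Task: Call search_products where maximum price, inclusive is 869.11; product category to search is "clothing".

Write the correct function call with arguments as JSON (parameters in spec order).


Mapping each described value to its parameter name:
  'Maximum price, inclusive' -> max_price = 869.11
  'Product category to search' -> category = "clothing"
search_products({"category": "clothing", "max_price": 869.11})


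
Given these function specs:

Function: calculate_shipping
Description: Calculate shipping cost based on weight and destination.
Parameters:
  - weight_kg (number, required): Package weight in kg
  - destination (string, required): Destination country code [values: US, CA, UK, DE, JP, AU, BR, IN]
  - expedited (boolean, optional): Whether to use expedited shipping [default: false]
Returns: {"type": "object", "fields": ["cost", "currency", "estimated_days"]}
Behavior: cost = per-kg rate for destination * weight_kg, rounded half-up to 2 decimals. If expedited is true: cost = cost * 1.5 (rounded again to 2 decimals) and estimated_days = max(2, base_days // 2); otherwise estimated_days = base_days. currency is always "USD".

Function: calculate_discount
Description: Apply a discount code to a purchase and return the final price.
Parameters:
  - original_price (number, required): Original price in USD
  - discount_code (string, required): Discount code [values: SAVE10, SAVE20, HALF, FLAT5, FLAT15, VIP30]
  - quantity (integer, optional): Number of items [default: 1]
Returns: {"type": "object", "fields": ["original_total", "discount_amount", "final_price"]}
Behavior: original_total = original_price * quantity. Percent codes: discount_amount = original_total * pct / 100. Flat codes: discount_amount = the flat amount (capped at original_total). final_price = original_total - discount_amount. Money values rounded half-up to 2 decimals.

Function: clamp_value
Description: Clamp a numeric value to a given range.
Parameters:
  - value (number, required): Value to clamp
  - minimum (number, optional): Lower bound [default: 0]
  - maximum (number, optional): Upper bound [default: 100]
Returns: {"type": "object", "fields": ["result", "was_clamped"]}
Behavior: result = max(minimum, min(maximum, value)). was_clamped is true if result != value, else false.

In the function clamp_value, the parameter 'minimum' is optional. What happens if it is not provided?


The clamp_value spec declares:
  - minimum (number, optional): Lower bound [default: 0]
It defaults to 0


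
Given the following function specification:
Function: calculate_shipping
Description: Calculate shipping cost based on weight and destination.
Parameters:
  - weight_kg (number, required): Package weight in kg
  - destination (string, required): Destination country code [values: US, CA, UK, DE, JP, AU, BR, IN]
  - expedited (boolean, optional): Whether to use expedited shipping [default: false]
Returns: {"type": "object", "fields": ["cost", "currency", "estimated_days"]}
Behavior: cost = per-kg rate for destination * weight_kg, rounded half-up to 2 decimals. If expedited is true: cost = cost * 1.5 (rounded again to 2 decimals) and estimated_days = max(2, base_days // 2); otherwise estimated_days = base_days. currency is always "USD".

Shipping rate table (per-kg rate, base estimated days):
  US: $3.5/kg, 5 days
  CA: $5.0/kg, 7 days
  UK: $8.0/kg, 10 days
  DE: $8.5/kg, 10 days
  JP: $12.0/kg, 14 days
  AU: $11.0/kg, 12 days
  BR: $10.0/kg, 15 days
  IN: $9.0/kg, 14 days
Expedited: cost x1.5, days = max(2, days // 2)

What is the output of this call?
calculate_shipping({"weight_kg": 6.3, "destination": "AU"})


Defaults applied: expedited=false
Rate for AU: $11.0/kg, base 12 days
cost = 11.0 * 6.3 = 69.3 -> 69.30
expedited not set/false: estimated_days = 12
Output:
{"cost": 69.3, "currency": "USD", "estimated_days": 12}


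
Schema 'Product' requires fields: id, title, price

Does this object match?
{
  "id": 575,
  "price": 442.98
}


Checking required fields...
Missing: title
Invalid - missing required field 'title'


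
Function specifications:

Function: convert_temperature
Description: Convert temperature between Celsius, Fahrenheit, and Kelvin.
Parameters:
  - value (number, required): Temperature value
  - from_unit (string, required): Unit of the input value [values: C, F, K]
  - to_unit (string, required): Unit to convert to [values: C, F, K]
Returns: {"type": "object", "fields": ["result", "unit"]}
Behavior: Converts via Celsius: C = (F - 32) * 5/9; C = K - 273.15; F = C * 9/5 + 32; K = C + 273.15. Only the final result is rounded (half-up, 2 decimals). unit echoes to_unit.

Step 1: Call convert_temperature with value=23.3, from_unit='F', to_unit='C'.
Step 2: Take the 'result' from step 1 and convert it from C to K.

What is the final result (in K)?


Step 1: convert_temperature(value=23.3, from_unit=F, to_unit=C)
  To C: (23.3 - 32) * 5/9 = -4.833333
  Target is C: -4.833333
  Round to 2 decimals: -4.83
  -> result = -4.83 C
Step 2: convert_temperature(value=-4.83, from_unit=C, to_unit=K)
  Input already in C: -4.83
  To K: -4.83 + 273.15 = 268.32
  Round to 2 decimals: 268.32
  -> result = 268.32 K
268.32 K


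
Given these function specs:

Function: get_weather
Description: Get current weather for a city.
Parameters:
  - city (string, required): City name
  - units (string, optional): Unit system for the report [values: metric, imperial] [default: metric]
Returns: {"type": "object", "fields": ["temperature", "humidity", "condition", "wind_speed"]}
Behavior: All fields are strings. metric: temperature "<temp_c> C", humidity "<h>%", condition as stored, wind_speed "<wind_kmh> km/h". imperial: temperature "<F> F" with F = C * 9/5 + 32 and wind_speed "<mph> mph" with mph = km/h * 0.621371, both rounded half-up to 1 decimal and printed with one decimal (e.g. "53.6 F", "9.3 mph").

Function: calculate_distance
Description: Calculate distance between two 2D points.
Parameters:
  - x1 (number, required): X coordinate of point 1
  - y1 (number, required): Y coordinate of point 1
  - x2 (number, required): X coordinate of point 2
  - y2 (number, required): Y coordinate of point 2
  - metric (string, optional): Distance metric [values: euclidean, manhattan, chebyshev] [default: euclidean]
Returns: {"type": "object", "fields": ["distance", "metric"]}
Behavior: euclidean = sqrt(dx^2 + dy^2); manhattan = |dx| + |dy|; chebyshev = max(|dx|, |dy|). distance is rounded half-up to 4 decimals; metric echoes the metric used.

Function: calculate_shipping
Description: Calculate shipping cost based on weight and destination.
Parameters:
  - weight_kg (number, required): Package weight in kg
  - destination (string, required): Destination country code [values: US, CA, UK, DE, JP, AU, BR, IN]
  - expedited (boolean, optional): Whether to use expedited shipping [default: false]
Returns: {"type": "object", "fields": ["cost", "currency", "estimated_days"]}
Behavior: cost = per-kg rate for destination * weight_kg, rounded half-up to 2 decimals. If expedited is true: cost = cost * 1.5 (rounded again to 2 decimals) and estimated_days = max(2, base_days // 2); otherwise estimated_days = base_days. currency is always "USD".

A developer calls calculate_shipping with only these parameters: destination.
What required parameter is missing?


Required parameters: weight_kg, destination
Provided: destination
Missing: weight_kg
weight_kg


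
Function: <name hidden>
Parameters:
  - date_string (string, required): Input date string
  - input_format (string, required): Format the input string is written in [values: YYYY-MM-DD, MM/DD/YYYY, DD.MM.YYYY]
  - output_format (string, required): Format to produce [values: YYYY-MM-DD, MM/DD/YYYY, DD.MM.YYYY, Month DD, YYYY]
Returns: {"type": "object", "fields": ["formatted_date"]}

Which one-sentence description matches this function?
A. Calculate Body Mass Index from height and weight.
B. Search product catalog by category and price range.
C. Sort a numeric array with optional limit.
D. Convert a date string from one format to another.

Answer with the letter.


Parameters date_string, input_format, output_format and return ["formatted_date"] fit: Convert a date string from one format to another.
D


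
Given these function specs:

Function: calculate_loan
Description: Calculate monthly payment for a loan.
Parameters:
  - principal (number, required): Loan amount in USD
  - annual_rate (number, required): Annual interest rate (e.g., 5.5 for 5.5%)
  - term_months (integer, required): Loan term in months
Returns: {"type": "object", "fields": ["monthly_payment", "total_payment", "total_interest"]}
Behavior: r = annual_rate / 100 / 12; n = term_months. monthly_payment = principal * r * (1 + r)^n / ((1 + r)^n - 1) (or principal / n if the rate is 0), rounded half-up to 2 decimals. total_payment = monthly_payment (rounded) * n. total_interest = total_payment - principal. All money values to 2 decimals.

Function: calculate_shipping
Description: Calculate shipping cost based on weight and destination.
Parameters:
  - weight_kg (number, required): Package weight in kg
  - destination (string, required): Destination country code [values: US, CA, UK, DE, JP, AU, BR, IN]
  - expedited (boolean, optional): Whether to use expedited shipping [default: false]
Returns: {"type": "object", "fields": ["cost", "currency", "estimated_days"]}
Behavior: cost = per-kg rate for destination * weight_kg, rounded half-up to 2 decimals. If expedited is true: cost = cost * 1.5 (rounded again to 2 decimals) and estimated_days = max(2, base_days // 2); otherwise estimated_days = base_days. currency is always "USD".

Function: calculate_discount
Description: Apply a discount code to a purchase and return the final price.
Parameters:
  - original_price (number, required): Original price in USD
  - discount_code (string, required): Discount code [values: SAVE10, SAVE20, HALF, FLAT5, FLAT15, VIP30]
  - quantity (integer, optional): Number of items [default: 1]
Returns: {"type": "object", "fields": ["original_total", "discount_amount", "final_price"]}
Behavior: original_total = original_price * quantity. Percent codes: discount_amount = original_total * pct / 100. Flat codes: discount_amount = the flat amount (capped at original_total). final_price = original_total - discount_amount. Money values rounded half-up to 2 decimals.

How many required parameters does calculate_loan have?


Parameters of calculate_loan: principal (required), annual_rate (required), term_months (required)
Required count:
3


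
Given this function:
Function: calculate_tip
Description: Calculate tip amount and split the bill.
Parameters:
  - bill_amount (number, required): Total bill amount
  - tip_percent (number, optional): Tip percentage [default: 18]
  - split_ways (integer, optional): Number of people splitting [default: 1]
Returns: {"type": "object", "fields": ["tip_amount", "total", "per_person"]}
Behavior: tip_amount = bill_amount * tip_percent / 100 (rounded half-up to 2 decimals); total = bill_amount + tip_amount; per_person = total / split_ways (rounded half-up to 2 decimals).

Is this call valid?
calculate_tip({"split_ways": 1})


Checking required parameters...
Missing required parameter: bill_amount
Invalid - missing required parameter 'bill_amount'


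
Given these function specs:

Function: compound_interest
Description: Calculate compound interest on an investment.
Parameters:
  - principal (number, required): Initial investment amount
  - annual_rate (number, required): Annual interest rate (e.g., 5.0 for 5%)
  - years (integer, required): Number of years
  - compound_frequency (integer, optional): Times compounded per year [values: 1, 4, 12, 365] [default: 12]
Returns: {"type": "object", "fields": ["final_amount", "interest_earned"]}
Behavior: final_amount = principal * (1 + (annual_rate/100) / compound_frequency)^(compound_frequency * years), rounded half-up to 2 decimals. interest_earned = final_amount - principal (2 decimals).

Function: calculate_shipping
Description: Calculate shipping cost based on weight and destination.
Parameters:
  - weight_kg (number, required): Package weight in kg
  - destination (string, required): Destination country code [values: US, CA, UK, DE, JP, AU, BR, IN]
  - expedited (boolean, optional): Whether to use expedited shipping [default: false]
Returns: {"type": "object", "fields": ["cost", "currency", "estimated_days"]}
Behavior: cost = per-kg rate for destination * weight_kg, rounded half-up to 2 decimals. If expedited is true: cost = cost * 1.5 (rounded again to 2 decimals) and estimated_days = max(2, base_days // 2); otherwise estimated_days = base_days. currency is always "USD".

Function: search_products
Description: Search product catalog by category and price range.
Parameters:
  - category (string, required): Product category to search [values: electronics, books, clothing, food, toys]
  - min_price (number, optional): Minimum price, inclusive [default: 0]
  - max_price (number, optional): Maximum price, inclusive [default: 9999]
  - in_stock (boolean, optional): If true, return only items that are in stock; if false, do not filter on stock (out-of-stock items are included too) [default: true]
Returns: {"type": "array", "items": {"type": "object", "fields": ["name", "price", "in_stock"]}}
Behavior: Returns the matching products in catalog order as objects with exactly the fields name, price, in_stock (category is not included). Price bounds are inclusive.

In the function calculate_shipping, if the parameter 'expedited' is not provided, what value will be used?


The calculate_shipping spec declares:
  - expedited (boolean, optional): Whether to use expedited shipping [default: false]
Default:
false


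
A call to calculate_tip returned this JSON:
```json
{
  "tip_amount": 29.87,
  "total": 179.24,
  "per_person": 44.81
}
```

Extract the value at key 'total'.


179.24


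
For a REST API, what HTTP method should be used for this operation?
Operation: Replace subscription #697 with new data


GET = read, POST = create, PUT = update/replace, DELETE = remove
This operation is an update/replace.
PUT


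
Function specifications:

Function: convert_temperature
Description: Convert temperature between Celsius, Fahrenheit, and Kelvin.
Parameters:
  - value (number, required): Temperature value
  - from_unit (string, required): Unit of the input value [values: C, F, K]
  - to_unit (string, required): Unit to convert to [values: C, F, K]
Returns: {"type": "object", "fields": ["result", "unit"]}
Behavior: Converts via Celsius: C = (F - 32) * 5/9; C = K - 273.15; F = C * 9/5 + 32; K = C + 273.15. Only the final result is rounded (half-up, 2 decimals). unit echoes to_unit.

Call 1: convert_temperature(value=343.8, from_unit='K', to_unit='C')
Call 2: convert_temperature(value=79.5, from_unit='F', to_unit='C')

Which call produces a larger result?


Call 1:
  To C: 343.8 - 273.15 = 70.65
  Target is C: 70.65
  Round to 2 decimals: 70.65
  -> 70.65 C
Call 2:
  To C: (79.5 - 32) * 5/9 = 26.388889
  Target is C: 26.388889
  Round to 2 decimals: 26.39
  -> 26.39 C
Call 1 (70.65 C)


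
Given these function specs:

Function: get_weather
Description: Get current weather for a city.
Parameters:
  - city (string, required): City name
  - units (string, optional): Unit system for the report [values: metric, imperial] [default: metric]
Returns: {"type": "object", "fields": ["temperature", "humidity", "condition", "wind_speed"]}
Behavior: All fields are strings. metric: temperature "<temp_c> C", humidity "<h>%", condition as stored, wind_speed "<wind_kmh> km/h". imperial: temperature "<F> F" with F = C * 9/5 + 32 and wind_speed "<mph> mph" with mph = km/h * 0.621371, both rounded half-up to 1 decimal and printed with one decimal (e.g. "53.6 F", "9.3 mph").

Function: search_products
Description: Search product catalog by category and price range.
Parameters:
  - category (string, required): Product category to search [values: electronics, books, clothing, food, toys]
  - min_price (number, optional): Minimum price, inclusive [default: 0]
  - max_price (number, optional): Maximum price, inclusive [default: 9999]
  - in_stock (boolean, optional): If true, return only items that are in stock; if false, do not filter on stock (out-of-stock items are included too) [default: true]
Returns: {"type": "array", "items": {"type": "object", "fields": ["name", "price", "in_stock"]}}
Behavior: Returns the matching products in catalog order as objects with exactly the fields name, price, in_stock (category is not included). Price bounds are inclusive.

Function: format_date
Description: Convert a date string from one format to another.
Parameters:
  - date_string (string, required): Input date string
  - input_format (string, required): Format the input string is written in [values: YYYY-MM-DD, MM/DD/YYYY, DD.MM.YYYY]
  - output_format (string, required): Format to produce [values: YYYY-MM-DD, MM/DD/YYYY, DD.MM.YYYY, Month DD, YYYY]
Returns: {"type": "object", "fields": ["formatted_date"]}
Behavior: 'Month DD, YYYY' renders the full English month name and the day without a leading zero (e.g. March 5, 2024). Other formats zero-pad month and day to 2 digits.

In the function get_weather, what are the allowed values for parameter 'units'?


The get_weather spec declares:
  - units (string, optional): Unit system for the report [values: metric, imperial] [default: metric]
Allowed values:
metric, imperial


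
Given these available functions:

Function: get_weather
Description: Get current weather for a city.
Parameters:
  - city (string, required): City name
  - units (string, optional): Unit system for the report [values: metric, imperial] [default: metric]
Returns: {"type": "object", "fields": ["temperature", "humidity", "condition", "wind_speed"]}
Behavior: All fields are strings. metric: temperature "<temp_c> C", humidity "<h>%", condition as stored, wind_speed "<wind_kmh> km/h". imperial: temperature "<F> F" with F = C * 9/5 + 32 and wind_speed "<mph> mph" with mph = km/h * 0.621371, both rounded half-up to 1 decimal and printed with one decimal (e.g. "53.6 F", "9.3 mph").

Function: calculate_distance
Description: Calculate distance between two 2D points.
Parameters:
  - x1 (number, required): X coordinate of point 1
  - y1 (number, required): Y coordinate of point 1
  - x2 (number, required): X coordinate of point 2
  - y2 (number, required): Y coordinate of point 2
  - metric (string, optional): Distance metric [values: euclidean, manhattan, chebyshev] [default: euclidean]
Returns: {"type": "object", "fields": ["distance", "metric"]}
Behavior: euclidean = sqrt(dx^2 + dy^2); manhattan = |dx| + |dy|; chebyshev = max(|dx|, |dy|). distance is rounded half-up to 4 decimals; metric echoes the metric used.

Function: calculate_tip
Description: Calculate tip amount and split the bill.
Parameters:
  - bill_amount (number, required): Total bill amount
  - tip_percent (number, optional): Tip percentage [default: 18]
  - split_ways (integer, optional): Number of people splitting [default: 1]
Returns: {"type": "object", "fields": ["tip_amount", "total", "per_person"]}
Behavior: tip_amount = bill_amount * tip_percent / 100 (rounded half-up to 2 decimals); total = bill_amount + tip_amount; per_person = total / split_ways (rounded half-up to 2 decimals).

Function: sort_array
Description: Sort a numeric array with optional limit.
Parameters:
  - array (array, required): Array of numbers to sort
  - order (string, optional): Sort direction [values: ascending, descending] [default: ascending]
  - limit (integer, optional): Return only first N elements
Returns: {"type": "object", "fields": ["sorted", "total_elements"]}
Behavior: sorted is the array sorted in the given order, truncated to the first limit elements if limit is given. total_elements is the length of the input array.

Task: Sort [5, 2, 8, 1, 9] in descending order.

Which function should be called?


The task needs a function whose description is: Sort a numeric array with optional limit.
sort_array


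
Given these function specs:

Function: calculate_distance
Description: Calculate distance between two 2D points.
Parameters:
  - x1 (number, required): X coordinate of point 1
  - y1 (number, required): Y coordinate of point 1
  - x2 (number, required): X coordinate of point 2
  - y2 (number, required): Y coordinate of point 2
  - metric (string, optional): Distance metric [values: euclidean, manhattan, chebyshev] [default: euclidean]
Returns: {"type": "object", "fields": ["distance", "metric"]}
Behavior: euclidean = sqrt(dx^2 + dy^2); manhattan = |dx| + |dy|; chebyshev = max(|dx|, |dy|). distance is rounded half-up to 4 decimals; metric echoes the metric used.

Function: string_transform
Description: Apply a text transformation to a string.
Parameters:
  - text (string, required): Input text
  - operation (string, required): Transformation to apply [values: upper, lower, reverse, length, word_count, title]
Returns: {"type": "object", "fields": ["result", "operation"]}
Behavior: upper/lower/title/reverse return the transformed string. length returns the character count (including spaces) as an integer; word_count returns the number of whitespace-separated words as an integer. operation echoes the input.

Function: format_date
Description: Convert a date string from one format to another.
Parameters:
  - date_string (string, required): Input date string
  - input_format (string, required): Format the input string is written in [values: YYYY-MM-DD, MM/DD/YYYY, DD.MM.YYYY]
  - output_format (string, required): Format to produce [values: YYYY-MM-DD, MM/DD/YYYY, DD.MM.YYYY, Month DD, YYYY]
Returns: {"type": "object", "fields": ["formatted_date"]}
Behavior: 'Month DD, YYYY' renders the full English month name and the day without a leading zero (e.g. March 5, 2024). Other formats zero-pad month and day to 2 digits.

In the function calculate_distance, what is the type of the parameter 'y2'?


The calculate_distance spec declares:
  - y2 (number, required): Y coordinate of point 2
Type:
number


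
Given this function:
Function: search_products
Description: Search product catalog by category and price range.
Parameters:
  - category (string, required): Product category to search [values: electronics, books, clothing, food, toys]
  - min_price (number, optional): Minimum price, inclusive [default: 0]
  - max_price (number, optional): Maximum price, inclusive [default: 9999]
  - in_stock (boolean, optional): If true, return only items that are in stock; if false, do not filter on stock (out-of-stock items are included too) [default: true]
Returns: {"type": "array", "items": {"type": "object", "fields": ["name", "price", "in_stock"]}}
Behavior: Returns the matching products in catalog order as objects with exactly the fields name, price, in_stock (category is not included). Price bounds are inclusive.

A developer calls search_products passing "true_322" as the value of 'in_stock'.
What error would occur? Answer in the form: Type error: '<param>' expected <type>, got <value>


Spec: 'in_stock' is declared as boolean; "true_322" is a string.
Type error: 'in_stock' expected boolean, got "true_322"


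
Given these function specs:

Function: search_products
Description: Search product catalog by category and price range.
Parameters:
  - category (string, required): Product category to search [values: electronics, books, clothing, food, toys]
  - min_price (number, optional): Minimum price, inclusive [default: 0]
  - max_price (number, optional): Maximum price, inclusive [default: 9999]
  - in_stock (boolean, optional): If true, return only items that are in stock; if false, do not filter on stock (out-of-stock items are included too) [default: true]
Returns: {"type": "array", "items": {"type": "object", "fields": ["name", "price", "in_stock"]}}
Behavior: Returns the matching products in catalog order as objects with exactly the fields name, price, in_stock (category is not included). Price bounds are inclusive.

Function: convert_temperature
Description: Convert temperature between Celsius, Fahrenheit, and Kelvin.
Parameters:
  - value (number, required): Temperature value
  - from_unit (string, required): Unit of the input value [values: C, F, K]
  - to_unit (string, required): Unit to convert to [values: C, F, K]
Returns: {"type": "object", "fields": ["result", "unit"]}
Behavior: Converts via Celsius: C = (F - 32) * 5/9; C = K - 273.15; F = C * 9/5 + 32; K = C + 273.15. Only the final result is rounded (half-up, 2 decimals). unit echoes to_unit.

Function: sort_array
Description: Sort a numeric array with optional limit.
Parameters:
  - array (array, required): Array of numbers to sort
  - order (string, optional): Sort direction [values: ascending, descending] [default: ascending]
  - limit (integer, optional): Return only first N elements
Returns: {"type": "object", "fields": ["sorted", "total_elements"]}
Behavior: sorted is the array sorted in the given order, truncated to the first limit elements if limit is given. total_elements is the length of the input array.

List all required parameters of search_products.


Parameters of search_products and their required/optional flag:
  category: required
  min_price: optional
  max_price: optional
  in_stock: optional
category


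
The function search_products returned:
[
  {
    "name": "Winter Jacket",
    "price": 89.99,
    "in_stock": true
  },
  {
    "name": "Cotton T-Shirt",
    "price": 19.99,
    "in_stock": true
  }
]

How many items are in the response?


Items: Winter Jacket, Cotton T-Shirt
2


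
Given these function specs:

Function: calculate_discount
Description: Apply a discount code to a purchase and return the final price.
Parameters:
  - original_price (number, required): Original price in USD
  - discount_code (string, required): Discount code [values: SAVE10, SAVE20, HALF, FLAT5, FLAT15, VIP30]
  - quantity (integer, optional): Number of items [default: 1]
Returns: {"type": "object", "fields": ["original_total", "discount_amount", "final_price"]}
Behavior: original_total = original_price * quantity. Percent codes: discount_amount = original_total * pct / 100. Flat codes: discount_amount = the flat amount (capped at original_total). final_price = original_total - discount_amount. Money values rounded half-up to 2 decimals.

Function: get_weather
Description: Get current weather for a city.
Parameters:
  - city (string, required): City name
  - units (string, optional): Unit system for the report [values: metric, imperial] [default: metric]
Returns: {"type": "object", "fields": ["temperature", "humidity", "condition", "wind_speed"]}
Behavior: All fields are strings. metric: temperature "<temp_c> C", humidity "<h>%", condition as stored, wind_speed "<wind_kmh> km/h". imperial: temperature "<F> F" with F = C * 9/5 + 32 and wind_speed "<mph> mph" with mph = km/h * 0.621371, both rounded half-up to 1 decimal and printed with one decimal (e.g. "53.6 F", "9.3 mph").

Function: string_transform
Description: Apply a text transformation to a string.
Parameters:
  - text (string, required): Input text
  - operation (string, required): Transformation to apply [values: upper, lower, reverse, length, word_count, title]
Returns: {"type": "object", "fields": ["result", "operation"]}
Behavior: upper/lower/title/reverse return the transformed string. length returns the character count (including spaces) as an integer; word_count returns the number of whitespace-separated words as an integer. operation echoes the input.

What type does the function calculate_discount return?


The calculate_discount spec declares Returns: {"type": "object", "fields": ["original_total", "discount_amount", "final_price"]}
Type:
object


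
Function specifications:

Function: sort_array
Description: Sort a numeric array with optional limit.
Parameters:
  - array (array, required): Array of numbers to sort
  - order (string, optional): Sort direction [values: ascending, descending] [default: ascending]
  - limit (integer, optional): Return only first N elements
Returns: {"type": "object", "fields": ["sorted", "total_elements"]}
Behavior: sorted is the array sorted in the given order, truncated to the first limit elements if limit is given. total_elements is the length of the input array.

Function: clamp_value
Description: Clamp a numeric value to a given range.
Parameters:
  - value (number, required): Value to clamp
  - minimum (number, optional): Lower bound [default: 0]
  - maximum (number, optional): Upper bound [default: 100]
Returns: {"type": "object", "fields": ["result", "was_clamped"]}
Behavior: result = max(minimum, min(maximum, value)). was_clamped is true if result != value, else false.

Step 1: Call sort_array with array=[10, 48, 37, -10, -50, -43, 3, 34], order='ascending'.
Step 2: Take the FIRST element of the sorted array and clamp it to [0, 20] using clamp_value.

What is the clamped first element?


Step 1: sort_array(order=ascending)
  sorted: [-50, -43, -10, 3, 10, 34, 37, 48]
  -> first element = -50
Step 2: clamp_value(value=-50, minimum=0, maximum=20)
  result = max(0, min(20, -50)) = max(0, -50) = 0
  was_clamped = (0 != -50) = true
  -> result = 0
0


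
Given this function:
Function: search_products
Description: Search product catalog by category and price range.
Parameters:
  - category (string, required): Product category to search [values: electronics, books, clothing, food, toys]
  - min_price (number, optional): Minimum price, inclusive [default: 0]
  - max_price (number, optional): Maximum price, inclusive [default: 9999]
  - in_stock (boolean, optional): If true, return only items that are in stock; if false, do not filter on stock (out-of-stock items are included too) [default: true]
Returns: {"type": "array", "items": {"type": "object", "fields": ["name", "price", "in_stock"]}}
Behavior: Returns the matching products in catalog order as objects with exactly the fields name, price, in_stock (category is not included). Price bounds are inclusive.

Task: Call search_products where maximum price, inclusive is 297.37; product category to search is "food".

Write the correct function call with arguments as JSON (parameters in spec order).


Mapping each described value to its parameter name:
  'Maximum price, inclusive' -> max_price = 297.37
  'Product category to search' -> category = "food"
search_products({"category": "food", "max_price": 297.37})


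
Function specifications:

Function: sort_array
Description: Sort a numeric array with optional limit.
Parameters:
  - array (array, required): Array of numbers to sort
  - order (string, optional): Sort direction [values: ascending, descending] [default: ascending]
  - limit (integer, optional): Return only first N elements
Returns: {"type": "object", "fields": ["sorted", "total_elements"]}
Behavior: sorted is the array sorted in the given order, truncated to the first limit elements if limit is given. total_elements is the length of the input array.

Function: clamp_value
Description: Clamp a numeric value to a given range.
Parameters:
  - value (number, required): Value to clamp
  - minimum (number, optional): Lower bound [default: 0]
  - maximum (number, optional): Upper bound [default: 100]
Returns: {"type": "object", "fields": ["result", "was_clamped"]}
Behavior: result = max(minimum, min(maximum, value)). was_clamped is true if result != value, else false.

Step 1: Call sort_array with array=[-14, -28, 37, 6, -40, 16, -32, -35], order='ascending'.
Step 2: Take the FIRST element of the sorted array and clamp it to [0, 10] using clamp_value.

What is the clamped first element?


Step 1: sort_array(order=ascending)
  sorted: [-40, -35, -32, -28, -14, 6, 16, 37]
  -> first element = -40
Step 2: clamp_value(value=-40, minimum=0, maximum=10)
  result = max(0, min(10, -40)) = max(0, -40) = 0
  was_clamped = (0 != -40) = true
  -> result = 0
0


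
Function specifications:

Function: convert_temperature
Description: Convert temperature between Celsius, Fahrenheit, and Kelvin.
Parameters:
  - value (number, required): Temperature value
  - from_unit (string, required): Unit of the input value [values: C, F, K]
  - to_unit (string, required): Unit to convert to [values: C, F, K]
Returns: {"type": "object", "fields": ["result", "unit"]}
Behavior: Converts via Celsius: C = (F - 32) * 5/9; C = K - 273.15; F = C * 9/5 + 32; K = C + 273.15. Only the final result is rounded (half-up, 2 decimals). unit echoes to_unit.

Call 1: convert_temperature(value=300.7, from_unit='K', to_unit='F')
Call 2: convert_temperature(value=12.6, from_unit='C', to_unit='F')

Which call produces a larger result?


Call 1:
  To C: 300.7 - 273.15 = 27.55
  To F: 27.55 * 9/5 + 32 = 81.59
  Round to 2 decimals: 81.59
  -> 81.59 F
Call 2:
  Input already in C: 12.6
  To F: 12.6 * 9/5 + 32 = 54.68
  Round to 2 decimals: 54.68
  -> 54.68 F
Call 1 (81.59 F)


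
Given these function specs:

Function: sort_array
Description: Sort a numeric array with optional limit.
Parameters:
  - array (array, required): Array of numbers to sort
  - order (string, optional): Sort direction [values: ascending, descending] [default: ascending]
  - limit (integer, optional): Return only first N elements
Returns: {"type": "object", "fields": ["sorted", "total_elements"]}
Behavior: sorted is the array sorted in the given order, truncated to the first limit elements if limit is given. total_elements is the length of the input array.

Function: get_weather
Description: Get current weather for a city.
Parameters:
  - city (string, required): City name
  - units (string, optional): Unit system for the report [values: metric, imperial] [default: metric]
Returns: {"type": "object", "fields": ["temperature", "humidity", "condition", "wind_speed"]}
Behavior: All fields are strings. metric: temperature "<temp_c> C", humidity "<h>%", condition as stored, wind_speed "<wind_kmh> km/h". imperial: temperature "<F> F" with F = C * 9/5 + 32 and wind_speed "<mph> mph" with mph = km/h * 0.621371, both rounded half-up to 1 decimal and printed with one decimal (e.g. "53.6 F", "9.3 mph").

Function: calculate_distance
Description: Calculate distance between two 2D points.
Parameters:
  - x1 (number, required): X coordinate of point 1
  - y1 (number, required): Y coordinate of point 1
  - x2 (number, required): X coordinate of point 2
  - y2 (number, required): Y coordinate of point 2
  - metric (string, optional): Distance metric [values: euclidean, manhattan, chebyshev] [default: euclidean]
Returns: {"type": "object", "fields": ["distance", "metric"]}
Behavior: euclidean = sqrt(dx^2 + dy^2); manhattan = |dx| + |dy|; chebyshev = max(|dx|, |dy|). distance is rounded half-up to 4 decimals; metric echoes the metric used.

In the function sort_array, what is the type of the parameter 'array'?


The sort_array spec declares:
  - array (array, required): Array of numbers to sort
Type:
array


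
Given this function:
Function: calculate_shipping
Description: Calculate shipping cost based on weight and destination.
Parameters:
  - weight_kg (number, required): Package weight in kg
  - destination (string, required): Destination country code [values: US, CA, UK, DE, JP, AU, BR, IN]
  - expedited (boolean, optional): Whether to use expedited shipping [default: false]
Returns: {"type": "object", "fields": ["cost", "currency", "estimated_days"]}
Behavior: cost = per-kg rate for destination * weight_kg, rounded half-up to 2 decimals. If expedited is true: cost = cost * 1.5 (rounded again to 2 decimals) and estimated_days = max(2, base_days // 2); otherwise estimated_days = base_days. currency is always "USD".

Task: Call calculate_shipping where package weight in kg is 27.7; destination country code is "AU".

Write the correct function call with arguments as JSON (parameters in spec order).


Mapping each described value to its parameter name:
  'Package weight in kg' -> weight_kg = 27.7
  'Destination country code' -> destination = "AU"
calculate_shipping({"weight_kg": 27.7, "destination": "AU"})


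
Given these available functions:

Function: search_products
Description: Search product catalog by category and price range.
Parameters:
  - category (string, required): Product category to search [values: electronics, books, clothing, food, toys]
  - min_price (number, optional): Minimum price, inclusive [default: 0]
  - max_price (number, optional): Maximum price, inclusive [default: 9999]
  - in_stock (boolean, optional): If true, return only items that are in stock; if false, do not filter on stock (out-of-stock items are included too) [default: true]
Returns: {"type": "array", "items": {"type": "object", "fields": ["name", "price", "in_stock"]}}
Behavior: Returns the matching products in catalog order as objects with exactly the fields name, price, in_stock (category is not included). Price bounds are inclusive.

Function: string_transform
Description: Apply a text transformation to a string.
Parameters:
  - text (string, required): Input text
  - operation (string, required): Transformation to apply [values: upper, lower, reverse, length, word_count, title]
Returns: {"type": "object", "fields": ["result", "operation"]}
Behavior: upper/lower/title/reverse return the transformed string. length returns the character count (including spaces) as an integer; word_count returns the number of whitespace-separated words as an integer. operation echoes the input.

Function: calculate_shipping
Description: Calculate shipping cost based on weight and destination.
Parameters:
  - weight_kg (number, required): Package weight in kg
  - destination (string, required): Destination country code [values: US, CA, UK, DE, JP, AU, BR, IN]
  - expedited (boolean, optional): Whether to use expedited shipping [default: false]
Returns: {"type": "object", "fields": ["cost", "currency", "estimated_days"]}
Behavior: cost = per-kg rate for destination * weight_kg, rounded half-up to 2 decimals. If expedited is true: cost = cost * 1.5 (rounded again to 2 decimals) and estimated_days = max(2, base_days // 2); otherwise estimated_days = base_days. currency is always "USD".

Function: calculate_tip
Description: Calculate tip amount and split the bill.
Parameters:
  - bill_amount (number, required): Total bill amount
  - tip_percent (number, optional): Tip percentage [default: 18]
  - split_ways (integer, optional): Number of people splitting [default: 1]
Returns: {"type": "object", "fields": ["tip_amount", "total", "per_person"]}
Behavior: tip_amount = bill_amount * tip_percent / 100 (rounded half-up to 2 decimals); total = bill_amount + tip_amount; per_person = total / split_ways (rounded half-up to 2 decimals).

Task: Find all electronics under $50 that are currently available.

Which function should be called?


The task needs a function whose description is: Search product catalog by category and price range.
search_products
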